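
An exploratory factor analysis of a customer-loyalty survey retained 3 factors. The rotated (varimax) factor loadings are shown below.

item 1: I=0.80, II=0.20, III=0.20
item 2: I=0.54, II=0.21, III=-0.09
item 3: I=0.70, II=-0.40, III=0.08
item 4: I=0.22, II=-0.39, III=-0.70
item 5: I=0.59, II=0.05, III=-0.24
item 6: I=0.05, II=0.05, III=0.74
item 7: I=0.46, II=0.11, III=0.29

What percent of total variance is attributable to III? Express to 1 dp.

SS loadings for III = 0.20² + (-0.09)² + 0.08² + (-0.70)² + (-0.24)² + 0.74² + 0.29² = 1.2338
With 7 standardized items, total variance = 7. Proportion = 1.2338/7 = 0.1763 → 17.63%.

17.6%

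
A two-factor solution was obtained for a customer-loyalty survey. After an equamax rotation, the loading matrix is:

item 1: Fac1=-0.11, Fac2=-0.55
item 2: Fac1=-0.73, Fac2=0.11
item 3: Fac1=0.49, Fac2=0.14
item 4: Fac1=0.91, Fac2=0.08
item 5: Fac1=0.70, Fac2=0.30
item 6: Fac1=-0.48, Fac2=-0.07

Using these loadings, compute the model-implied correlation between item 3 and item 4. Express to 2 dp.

0.46

r̂ = Σ λ_i·λ_j across factors = (0.49)(0.91) + (0.14)(0.08)
  = +0.4459 +0.0112 = 0.4571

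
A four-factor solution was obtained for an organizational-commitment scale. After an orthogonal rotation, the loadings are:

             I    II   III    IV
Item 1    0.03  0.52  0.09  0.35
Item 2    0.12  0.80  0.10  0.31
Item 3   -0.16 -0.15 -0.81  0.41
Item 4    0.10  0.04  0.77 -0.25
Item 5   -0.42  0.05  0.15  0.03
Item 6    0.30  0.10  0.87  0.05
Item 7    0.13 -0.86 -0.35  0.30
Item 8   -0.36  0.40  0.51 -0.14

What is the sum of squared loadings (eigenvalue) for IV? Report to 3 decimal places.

0.562

SS loadings for IV = 0.35² + 0.31² + 0.41² + (-0.25)² + 0.03² + 0.05² + 0.30² + (-0.14)² = 0.1225 + 0.0961 + 0.1681 + 0.0625 + 0.0009 + 0.0025 + 0.0900 + 0.0196 = 0.5622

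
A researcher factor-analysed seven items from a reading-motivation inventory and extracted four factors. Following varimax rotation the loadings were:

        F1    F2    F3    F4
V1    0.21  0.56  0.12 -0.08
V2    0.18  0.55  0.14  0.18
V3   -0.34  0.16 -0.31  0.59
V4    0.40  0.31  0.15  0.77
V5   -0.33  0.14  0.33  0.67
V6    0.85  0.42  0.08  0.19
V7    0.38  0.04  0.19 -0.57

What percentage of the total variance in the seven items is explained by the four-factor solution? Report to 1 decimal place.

SS loadings by factor: 1.3279, 0.9354, 0.3040, 1.7897; total = 4.3570.
Total variance with 7 standardized items is 7, so the solution explains 4.3570/7 = 0.6224 = 62.24%.

62.2%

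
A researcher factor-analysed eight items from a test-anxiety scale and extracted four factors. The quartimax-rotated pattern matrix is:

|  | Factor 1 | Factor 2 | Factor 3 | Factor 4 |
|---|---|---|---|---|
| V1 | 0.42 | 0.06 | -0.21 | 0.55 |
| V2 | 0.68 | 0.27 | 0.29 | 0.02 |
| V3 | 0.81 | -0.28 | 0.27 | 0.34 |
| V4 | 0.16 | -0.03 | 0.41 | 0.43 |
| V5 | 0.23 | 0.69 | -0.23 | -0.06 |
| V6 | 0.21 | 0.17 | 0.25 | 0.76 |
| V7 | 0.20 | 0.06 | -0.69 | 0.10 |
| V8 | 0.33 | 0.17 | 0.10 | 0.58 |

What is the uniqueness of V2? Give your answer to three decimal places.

0.380

h² = 0.68² + 0.27² + 0.29² + 0.02² = 0.4624 + 0.0729 + 0.0841 + 0.0004 = 0.6198
Uniqueness u² = 1 − h² = 1 − 0.6198 = 0.3802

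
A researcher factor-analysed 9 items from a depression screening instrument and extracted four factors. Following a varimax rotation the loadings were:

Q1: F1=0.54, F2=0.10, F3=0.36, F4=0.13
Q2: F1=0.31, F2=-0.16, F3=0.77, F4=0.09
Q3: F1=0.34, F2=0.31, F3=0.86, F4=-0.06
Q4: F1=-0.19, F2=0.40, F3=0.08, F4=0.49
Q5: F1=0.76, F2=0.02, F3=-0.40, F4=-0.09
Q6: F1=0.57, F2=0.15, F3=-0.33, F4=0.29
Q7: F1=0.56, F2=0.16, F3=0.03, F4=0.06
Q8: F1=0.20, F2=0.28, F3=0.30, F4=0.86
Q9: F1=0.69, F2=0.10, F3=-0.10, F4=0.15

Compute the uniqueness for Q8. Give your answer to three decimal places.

h² = 0.20² + 0.28² + 0.30² + 0.86² = 0.0400 + 0.0784 + 0.0900 + 0.7396 = 0.9480
Uniqueness u² = 1 − h² = 1 − 0.9480 = 0.0520

0.052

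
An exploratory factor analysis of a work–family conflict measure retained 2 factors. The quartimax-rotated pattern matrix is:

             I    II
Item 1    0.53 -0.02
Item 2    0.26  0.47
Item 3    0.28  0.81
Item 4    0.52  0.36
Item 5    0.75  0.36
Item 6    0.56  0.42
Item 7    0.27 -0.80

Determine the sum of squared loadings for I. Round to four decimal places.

1.6463

SS loadings for I = 0.53² + 0.26² + 0.28² + 0.52² + 0.75² + 0.56² + 0.27² = 0.2809 + 0.0676 + 0.0784 + 0.2704 + 0.5625 + 0.3136 + 0.0729 = 1.6463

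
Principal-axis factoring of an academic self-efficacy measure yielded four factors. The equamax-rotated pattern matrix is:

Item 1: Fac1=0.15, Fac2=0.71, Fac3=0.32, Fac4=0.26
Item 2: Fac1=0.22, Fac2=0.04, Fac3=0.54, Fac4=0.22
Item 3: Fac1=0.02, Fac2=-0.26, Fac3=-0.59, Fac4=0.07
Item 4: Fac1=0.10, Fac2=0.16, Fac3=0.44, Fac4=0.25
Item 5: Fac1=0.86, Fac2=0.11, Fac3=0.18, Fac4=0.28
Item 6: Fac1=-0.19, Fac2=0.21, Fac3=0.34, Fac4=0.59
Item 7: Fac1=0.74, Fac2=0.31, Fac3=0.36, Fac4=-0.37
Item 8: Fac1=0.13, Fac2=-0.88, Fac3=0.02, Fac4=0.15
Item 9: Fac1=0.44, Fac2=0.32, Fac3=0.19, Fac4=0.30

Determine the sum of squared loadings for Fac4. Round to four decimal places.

SS loadings for Fac4 = 0.26² + 0.22² + 0.07² + 0.25² + 0.28² + 0.59² + (-0.37)² + 0.15² + 0.30² = 0.0676 + 0.0484 + 0.0049 + 0.0625 + 0.0784 + 0.3481 + 0.1369 + 0.0225 + 0.0900 = 0.8593

0.8593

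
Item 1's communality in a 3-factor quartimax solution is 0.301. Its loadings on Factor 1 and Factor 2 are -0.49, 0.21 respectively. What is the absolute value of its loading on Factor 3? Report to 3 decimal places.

0.130

Under orthogonal rotation h² = Σλ², so λ_Factor 3² = h² − (0.2842) = 0.301 − 0.2842 = 0.0168.
|λ| = √0.0168 = 0.1296.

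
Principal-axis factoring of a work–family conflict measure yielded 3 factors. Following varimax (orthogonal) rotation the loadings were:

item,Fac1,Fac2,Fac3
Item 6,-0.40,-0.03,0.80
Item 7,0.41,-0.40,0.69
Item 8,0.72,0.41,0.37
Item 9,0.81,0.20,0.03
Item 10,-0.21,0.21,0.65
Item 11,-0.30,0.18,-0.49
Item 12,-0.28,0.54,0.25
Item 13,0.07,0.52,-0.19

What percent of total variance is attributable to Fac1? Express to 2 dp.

21.50%

SS loadings for Fac1 = (-0.40)² + 0.41² + 0.72² + 0.81² + (-0.21)² + (-0.30)² + (-0.28)² + 0.07² = 1.7200
With 8 standardized items, total variance = 8. Proportion = 1.7200/8 = 0.2150 → 21.50%.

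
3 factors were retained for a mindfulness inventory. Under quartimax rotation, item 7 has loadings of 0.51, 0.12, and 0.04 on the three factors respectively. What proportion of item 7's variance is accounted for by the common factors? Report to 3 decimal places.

h² = 0.51² + 0.12² + 0.04² = 0.2601 + 0.0144 + 0.0016 = 0.2761

0.276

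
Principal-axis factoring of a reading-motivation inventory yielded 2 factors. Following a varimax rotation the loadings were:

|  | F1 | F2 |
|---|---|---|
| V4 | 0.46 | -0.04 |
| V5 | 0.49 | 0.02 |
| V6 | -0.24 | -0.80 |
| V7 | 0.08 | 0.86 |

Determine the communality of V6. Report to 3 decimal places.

0.698

h² = (-0.24)² + (-0.80)² = 0.0576 + 0.6400 = 0.6976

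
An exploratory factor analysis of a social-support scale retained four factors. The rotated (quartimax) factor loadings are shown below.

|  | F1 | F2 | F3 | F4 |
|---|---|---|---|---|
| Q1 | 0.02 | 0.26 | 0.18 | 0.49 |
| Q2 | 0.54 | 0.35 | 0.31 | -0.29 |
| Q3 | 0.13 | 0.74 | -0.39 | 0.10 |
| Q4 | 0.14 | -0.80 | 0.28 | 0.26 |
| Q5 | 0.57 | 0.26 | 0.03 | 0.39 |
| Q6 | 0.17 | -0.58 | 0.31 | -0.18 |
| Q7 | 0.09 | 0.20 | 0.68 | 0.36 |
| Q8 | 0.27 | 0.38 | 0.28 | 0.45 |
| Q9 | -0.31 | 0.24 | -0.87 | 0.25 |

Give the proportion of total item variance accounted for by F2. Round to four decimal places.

0.2249

SS loadings for F2 = 0.26² + 0.35² + 0.74² + (-0.80)² + 0.26² + (-0.58)² + 0.20² + 0.38² + 0.24² = 2.0237
Proportion of variance = 2.0237 / 9 = 0.2249.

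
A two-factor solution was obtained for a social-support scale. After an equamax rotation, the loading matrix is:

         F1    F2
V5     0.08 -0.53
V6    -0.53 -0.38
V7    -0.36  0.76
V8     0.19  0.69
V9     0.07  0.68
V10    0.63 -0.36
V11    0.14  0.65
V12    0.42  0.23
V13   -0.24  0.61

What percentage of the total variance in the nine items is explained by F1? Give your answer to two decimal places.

12.32%

SS loadings for F1 = 0.08² + (-0.53)² + (-0.36)² + 0.19² + 0.07² + 0.63² + 0.14² + 0.42² + (-0.24)² = 1.1084
With 9 standardized items, total variance = 9. Proportion = 1.1084/9 = 0.1232 → 12.32%.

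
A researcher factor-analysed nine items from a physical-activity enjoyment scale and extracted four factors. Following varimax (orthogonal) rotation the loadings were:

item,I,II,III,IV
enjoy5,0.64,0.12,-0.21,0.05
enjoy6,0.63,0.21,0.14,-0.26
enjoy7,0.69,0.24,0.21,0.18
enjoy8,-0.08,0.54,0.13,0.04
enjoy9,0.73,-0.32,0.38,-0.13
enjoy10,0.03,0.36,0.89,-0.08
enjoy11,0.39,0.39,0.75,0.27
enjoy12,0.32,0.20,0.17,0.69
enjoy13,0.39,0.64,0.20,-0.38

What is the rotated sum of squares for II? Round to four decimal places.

SS loadings for II = 0.12² + 0.21² + 0.24² + 0.54² + (-0.32)² + 0.36² + 0.39² + 0.20² + 0.64² = 0.0144 + 0.0441 + 0.0576 + 0.2916 + 0.1024 + 0.1296 + 0.1521 + 0.0400 + 0.4096 = 1.2414

1.2414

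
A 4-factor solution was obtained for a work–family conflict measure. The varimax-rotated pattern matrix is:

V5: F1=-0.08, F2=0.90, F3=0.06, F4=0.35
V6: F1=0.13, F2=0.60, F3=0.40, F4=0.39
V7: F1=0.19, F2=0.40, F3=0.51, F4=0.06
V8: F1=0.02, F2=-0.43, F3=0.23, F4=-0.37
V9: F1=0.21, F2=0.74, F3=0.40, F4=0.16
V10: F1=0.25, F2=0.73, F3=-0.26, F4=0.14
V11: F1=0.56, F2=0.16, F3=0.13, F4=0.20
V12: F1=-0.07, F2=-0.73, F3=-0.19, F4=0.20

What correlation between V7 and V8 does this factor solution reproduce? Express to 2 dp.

-0.07

r̂ = Σ λ_i·λ_j across factors = (0.19)(0.02) + (0.40)(-0.43) + (0.51)(0.23) + (0.06)(-0.37)
  = +0.0038 -0.1720 +0.1173 -0.0222 = -0.0731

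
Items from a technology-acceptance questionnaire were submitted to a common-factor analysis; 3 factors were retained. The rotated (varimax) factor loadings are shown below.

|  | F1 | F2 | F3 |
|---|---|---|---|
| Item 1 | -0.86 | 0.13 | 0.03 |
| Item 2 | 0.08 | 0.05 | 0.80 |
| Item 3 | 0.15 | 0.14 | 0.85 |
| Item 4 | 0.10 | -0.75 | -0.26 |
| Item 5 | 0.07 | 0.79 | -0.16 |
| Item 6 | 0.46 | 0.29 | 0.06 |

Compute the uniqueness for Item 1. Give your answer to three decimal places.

0.243

h² = (-0.86)² + 0.13² + 0.03² = 0.7396 + 0.0169 + 0.0009 = 0.7574
Uniqueness u² = 1 − h² = 1 − 0.7574 = 0.2426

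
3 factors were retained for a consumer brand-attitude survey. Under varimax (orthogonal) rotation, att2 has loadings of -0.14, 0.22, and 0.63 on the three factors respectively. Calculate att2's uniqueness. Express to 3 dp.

0.535

h² = (-0.14)² + 0.22² + 0.63² = 0.0196 + 0.0484 + 0.3969 = 0.4649
Uniqueness u² = 1 − h² = 1 − 0.4649 = 0.5351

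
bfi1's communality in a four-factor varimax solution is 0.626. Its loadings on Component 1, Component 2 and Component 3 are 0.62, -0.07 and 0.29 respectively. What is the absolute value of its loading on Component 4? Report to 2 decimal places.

0.39

Under orthogonal rotation h² = Σλ², so λ_Component 4² = h² − (0.4734) = 0.626 − 0.4734 = 0.1526.
|λ| = √0.1526 = 0.3906.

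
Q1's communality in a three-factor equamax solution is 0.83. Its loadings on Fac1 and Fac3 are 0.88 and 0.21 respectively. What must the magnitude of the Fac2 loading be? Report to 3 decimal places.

0.107

Under orthogonal rotation h² = Σλ², so λ_Fac2² = h² − (0.8185) = 0.83 − 0.8185 = 0.0115.
|λ| = √0.0115 = 0.1072.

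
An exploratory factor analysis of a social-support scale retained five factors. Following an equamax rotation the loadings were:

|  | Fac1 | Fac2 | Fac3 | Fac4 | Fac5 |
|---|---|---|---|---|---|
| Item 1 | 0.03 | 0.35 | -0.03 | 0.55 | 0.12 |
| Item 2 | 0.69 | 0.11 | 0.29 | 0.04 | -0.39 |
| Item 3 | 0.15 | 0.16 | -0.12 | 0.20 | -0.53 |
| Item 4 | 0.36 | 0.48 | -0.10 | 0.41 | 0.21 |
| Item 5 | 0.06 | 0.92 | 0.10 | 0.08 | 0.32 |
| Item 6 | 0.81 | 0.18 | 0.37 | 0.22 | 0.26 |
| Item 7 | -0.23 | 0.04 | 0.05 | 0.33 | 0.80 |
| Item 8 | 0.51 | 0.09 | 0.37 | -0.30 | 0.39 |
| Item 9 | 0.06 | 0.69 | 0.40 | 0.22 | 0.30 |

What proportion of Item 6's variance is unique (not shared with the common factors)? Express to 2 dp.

0.06

h² = 0.81² + 0.18² + 0.37² + 0.22² + 0.26² = 0.6561 + 0.0324 + 0.1369 + 0.0484 + 0.0676 = 0.9414
Uniqueness u² = 1 − h² = 1 − 0.9414 = 0.0586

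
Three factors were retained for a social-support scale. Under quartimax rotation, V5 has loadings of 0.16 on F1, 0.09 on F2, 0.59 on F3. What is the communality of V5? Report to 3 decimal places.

0.382

h² = 0.16² + 0.09² + 0.59² = 0.0256 + 0.0081 + 0.3481 = 0.3818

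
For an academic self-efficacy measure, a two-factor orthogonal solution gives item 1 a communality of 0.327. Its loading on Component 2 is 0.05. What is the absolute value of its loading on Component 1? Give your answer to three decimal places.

0.570

Under orthogonal rotation h² = Σλ², so λ_Component 1² = h² − (0.0025) = 0.327 − 0.0025 = 0.3245.
|λ| = √0.3245 = 0.5696.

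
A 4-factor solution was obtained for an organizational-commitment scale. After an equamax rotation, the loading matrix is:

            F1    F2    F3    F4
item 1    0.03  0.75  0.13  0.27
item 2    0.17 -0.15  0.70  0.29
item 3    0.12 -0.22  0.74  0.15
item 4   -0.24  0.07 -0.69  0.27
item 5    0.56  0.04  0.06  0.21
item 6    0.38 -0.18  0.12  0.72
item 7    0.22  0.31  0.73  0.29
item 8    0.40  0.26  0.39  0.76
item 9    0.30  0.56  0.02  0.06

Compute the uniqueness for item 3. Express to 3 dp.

h² = 0.12² + (-0.22)² + 0.74² + 0.15² = 0.0144 + 0.0484 + 0.5476 + 0.0225 = 0.6329
Uniqueness u² = 1 − h² = 1 − 0.6329 = 0.3671

0.367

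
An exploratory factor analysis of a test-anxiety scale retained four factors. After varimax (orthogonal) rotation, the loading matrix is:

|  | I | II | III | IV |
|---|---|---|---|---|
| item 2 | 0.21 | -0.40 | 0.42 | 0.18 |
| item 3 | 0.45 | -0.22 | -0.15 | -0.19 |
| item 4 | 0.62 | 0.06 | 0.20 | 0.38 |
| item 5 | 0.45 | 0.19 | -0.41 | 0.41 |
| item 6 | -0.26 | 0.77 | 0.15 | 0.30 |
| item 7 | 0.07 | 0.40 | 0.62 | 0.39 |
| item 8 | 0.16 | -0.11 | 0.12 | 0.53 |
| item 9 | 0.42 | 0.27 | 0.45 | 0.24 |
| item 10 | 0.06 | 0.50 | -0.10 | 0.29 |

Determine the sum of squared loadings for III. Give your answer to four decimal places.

SS loadings for III = 0.42² + (-0.15)² + 0.20² + (-0.41)² + 0.15² + 0.62² + 0.12² + 0.45² + (-0.10)² = 0.1764 + 0.0225 + 0.0400 + 0.1681 + 0.0225 + 0.3844 + 0.0144 + 0.2025 + 0.0100 = 1.0408

1.0408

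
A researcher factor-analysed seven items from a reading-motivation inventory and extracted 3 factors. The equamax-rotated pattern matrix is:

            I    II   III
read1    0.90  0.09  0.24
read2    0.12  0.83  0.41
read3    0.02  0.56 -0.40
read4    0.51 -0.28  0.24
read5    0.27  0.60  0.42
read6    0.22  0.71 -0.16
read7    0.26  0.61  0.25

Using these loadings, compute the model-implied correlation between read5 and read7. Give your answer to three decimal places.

0.541

r̂ = Σ λ_i·λ_j across factors = (0.27)(0.26) + (0.60)(0.61) + (0.42)(0.25)
  = +0.0702 +0.3660 +0.1050 = 0.5412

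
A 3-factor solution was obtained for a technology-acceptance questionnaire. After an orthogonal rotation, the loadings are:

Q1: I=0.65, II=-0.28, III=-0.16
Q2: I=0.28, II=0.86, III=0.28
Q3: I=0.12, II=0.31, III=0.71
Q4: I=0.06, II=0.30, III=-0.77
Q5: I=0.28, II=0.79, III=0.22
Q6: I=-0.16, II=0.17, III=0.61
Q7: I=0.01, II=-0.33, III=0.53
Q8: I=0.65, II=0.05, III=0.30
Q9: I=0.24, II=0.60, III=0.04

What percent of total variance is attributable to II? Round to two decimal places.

23.65%

SS loadings for II = (-0.28)² + 0.86² + 0.31² + 0.30² + 0.79² + 0.17² + (-0.33)² + 0.05² + 0.60² = 2.1285
With 9 standardized items, total variance = 9. Proportion = 2.1285/9 = 0.2365 → 23.65%.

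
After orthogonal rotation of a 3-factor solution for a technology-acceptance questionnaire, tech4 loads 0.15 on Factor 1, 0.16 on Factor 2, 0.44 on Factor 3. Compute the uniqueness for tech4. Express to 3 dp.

h² = 0.15² + 0.16² + 0.44² = 0.0225 + 0.0256 + 0.1936 = 0.2417
Uniqueness u² = 1 − h² = 1 − 0.2417 = 0.7583

0.758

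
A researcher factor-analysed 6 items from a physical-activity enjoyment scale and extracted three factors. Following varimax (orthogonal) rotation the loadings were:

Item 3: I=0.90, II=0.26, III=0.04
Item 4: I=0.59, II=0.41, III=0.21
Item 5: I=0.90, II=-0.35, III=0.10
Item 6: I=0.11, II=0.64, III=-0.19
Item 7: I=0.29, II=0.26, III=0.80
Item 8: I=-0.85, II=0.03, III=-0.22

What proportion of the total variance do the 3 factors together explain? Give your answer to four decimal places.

Communalities: 0.8792, 0.5603, 0.9425, 0.4578, 0.7917, 0.7718; Σh² = 4.4033.
Total variance with 6 standardized items is 6, so the solution explains 4.4033/6 = 0.7339.

0.7339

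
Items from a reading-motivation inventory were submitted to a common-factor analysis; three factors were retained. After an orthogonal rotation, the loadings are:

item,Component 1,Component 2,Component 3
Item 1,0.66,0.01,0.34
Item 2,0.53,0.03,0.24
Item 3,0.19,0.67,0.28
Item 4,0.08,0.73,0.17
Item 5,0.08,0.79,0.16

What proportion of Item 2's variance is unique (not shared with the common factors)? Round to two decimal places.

h² = 0.53² + 0.03² + 0.24² = 0.2809 + 0.0009 + 0.0576 = 0.3394
Uniqueness u² = 1 − h² = 1 − 0.3394 = 0.6606

0.66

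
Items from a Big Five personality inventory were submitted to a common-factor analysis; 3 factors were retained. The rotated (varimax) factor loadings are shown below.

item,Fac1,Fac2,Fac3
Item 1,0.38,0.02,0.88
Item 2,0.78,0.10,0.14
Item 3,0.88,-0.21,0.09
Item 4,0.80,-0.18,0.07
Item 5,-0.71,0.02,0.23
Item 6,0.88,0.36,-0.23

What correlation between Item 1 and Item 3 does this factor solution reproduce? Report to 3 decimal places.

0.409

r̂ = Σ λ_i·λ_j across factors = (0.38)(0.88) + (0.02)(-0.21) + (0.88)(0.09)
  = +0.3344 -0.0042 +0.0792 = 0.4094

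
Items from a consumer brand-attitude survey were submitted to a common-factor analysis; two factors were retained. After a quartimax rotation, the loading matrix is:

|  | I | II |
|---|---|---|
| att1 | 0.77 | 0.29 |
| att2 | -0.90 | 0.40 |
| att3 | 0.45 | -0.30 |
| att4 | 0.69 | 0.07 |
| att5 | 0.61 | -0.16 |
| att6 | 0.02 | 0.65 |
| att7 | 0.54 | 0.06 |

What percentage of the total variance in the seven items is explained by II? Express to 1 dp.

SS loadings for II = 0.29² + 0.40² + (-0.30)² + 0.07² + (-0.16)² + 0.65² + 0.06² = 0.7907
With 7 standardized items, total variance = 7. Proportion = 0.7907/7 = 0.1130 → 11.30%.

11.3%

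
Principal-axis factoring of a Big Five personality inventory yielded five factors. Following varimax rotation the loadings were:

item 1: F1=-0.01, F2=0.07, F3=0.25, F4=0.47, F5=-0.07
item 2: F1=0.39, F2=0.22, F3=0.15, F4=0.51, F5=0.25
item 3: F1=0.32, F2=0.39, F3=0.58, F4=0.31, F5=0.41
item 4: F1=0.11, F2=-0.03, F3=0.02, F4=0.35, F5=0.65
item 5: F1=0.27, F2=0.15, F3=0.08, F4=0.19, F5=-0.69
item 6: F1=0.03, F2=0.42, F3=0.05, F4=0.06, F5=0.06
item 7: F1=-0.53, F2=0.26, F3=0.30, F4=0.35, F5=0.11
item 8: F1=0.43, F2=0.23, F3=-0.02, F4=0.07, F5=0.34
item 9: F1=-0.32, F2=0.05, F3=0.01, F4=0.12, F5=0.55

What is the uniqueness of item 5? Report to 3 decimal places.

h² = 0.27² + 0.15² + 0.08² + 0.19² + (-0.69)² = 0.0729 + 0.0225 + 0.0064 + 0.0361 + 0.4761 = 0.6140
Uniqueness u² = 1 − h² = 1 − 0.6140 = 0.3860

0.386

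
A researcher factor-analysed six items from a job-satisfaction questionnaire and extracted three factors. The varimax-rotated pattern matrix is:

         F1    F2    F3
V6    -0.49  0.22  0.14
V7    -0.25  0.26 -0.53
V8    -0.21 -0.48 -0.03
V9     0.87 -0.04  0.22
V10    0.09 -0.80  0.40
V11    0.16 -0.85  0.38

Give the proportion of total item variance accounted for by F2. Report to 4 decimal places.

0.2851

SS loadings for F2 = 0.22² + 0.26² + (-0.48)² + (-0.04)² + (-0.80)² + (-0.85)² = 1.7105
Proportion of variance = 1.7105 / 6 = 0.2851.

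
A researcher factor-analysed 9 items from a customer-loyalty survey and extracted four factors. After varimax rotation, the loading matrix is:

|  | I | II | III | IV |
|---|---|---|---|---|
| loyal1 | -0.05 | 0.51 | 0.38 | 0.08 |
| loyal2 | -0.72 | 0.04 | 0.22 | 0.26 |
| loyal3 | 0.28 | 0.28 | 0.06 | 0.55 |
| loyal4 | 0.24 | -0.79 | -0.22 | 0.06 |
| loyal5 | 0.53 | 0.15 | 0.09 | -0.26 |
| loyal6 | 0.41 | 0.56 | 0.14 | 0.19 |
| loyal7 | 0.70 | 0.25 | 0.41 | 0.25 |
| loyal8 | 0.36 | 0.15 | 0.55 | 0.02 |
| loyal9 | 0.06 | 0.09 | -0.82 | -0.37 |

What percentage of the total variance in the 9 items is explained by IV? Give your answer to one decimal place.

7.6%

SS loadings for IV = 0.08² + 0.26² + 0.55² + 0.06² + (-0.26)² + 0.19² + 0.25² + 0.02² + (-0.37)² = 0.6836
With 9 standardized items, total variance = 9. Proportion = 0.6836/9 = 0.0760 → 7.60%.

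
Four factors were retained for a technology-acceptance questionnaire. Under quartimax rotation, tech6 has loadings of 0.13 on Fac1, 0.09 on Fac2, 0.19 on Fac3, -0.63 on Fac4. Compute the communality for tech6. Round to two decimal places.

0.46

h² = 0.13² + 0.09² + 0.19² + (-0.63)² = 0.0169 + 0.0081 + 0.0361 + 0.3969 = 0.4580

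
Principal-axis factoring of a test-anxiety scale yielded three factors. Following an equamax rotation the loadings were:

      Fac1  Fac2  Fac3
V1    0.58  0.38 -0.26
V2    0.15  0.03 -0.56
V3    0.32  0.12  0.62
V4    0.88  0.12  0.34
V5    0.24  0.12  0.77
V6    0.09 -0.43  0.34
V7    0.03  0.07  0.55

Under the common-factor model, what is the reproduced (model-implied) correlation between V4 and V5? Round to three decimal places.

0.487

r̂ = Σ λ_i·λ_j across factors = (0.88)(0.24) + (0.12)(0.12) + (0.34)(0.77)
  = +0.2112 +0.0144 +0.2618 = 0.4874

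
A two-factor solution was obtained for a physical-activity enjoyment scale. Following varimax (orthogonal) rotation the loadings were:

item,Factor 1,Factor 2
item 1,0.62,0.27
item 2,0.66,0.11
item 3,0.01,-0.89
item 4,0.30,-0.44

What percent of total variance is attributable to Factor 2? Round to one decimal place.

26.8%

SS loadings for Factor 2 = 0.27² + 0.11² + (-0.89)² + (-0.44)² = 1.0707
With 4 standardized items, total variance = 4. Proportion = 1.0707/4 = 0.2677 → 26.77%.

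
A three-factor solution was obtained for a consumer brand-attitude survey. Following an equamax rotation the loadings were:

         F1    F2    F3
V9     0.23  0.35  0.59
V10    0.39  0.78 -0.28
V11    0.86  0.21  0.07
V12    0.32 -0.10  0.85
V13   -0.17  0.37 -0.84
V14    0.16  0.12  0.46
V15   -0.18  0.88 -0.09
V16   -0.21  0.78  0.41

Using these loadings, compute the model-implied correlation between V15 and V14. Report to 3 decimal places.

0.035

r̂ = Σ λ_i·λ_j across factors = (-0.18)(0.16) + (0.88)(0.12) + (-0.09)(0.46)
  = -0.0288 +0.1056 -0.0414 = 0.0354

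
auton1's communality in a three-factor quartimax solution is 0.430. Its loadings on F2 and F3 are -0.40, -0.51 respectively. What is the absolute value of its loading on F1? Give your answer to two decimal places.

Under orthogonal rotation h² = Σλ², so λ_F1² = h² − (0.4201) = 0.430 − 0.4201 = 0.0099.
|λ| = √0.0099 = 0.0995.

0.10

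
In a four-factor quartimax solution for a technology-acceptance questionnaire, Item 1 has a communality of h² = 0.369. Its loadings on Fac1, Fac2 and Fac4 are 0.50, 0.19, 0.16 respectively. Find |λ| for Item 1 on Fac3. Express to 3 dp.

0.239

Under orthogonal rotation h² = Σλ², so λ_Fac3² = h² − (0.3117) = 0.369 − 0.3117 = 0.0573.
|λ| = √0.0573 = 0.2394.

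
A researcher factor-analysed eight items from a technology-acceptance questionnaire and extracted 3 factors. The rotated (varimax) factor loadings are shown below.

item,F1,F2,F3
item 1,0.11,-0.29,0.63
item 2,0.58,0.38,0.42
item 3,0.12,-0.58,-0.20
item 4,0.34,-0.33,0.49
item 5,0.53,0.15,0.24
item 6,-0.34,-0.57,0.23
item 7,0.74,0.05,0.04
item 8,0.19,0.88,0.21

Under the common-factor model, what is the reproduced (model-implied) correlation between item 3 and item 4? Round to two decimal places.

r̂ = Σ λ_i·λ_j across factors = (0.12)(0.34) + (-0.58)(-0.33) + (-0.20)(0.49)
  = +0.0408 +0.1914 -0.0980 = 0.1342

0.13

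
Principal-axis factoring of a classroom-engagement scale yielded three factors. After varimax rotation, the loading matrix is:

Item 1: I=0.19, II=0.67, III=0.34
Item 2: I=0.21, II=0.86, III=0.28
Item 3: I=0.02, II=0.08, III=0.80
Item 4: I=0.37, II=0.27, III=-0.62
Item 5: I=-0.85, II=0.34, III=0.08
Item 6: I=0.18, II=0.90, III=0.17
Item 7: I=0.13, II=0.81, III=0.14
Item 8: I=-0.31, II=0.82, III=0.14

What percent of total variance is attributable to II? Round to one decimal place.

44.0%

SS loadings for II = 0.67² + 0.86² + 0.08² + 0.27² + 0.34² + 0.90² + 0.81² + 0.82² = 3.5219
With 8 standardized items, total variance = 8. Proportion = 3.5219/8 = 0.4402 → 44.02%.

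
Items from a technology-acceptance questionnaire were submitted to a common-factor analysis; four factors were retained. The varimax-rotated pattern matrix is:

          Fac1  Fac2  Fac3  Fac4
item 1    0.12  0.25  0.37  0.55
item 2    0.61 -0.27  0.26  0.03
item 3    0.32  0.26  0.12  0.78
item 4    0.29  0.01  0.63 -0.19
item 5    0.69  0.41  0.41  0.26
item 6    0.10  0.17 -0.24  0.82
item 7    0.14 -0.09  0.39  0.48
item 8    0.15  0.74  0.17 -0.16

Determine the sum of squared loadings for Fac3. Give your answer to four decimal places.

1.0225

SS loadings for Fac3 = 0.37² + 0.26² + 0.12² + 0.63² + 0.41² + (-0.24)² + 0.39² + 0.17² = 0.1369 + 0.0676 + 0.0144 + 0.3969 + 0.1681 + 0.0576 + 0.1521 + 0.0289 = 1.0225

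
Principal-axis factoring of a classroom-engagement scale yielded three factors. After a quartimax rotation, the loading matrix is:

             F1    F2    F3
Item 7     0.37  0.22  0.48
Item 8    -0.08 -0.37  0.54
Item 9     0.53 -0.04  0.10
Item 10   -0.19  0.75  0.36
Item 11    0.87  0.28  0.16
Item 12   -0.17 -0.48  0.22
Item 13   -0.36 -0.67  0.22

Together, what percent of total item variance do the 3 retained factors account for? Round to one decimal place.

SS loadings by factor: 1.3757, 1.5071, 0.7840; total = 3.6668.
Total variance with 7 standardized items is 7, so the solution explains 3.6668/7 = 0.5238 = 52.38%.

52.4%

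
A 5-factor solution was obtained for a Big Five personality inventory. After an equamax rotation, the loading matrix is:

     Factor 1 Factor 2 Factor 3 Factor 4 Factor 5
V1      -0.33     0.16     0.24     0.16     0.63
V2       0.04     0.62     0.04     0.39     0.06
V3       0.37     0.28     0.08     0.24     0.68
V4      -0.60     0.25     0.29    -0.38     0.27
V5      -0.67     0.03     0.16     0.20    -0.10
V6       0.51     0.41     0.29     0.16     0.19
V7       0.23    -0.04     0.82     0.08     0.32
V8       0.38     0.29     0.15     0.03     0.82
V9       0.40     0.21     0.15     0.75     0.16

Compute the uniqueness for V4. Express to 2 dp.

h² = (-0.60)² + 0.25² + 0.29² + (-0.38)² + 0.27² = 0.3600 + 0.0625 + 0.0841 + 0.1444 + 0.0729 = 0.7239
Uniqueness u² = 1 − h² = 1 − 0.7239 = 0.2761

0.28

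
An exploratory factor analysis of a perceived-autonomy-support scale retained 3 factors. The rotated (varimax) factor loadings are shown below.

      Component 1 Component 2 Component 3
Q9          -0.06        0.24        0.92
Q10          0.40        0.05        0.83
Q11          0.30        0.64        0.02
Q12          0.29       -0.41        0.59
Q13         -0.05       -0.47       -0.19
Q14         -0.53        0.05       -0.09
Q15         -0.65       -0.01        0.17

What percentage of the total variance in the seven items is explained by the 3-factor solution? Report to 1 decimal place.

SS loadings by factor: 1.0436, 0.8613, 1.9569; total = 3.8618.
Total variance with 7 standardized items is 7, so the solution explains 3.8618/7 = 0.5517 = 55.17%.

55.2%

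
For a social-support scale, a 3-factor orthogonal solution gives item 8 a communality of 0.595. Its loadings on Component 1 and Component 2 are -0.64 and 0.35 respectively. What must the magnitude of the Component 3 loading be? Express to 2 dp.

0.25

Under orthogonal rotation h² = Σλ², so λ_Component 3² = h² − (0.5321) = 0.595 − 0.5321 = 0.0629.
|λ| = √0.0629 = 0.2508.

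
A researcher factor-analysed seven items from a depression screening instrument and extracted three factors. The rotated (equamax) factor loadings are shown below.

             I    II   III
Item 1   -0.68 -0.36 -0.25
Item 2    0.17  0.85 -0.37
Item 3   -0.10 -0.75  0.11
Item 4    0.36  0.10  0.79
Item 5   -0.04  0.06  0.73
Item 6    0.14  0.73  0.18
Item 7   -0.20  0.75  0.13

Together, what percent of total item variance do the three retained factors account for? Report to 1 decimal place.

66.2%

Communalities: 0.6545, 0.8883, 0.5846, 0.7637, 0.5381, 0.5849, 0.6194; Σh² = 4.6335.
Total variance with 7 standardized items is 7, so the solution explains 4.6335/7 = 0.6619 = 66.19%.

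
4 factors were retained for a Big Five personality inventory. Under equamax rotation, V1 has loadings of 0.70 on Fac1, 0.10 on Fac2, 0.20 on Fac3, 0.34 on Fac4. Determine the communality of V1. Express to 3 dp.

h² = 0.70² + 0.10² + 0.20² + 0.34² = 0.4900 + 0.0100 + 0.0400 + 0.1156 = 0.6556

0.656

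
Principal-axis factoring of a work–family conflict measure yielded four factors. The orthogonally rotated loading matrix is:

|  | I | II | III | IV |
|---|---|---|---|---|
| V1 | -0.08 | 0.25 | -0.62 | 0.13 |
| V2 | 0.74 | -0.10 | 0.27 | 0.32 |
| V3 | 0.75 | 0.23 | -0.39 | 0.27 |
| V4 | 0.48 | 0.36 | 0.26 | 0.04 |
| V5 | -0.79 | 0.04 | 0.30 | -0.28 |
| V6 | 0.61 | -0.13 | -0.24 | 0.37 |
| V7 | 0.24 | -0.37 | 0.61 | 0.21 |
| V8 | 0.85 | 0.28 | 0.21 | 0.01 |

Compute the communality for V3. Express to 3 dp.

0.840

h² = 0.75² + 0.23² + (-0.39)² + 0.27² = 0.5625 + 0.0529 + 0.1521 + 0.0729 = 0.8404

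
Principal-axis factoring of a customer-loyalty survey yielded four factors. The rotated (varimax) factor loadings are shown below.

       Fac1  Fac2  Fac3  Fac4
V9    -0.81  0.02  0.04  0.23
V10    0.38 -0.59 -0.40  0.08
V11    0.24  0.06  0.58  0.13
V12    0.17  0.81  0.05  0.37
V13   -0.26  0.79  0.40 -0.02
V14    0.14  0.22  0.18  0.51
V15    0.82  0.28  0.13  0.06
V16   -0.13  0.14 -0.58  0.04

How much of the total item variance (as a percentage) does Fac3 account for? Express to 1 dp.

SS loadings for Fac3 = 0.04² + (-0.40)² + 0.58² + 0.05² + 0.40² + 0.18² + 0.13² + (-0.58)² = 1.0462
With 8 standardized items, total variance = 8. Proportion = 1.0462/8 = 0.1308 → 13.08%.

13.1%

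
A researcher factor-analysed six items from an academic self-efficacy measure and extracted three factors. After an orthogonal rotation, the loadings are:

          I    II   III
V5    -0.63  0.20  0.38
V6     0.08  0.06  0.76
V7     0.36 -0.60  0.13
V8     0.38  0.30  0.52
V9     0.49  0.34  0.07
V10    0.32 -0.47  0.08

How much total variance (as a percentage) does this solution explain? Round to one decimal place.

SS loadings by factor: 1.0198, 0.8301, 1.0206; total = 2.8705.
Total variance with 6 standardized items is 6, so the solution explains 2.8705/6 = 0.4784 = 47.84%.

47.8%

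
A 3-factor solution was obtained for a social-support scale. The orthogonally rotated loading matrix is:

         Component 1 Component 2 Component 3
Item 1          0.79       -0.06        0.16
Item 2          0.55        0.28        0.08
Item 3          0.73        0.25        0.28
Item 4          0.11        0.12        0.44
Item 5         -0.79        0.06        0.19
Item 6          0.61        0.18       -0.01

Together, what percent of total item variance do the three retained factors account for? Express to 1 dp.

SS loadings by factor: 2.4678, 0.1949, 0.3402; total = 3.0029.
Total variance with 6 standardized items is 6, so the solution explains 3.0029/6 = 0.5005 = 50.05%.

50.0%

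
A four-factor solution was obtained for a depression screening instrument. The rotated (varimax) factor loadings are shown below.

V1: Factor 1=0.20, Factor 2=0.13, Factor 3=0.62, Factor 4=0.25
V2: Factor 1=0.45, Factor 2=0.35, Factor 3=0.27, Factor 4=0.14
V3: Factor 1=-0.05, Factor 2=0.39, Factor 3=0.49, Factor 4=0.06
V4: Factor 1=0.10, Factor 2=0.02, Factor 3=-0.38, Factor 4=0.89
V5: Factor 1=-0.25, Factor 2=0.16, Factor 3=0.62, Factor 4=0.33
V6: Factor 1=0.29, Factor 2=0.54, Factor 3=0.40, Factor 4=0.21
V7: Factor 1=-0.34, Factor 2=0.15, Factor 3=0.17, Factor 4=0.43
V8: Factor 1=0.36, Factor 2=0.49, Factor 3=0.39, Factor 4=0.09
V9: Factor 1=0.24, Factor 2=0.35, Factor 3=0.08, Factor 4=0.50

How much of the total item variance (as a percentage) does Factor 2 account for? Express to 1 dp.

SS loadings for Factor 2 = 0.13² + 0.35² + 0.39² + 0.02² + 0.16² + 0.54² + 0.15² + 0.49² + 0.35² = 0.9942
With 9 standardized items, total variance = 9. Proportion = 0.9942/9 = 0.1105 → 11.05%.

11.0%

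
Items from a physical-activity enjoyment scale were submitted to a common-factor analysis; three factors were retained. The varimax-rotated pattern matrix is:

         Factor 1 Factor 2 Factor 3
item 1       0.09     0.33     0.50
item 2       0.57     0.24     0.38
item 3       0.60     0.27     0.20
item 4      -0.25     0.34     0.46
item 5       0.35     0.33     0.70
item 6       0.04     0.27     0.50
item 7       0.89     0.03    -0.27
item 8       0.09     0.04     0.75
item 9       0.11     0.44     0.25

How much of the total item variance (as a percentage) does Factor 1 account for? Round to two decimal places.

SS loadings for Factor 1 = 0.09² + 0.57² + 0.60² + (-0.25)² + 0.35² + 0.04² + 0.89² + 0.09² + 0.11² = 1.6919
With 9 standardized items, total variance = 9. Proportion = 1.6919/9 = 0.1880 → 18.80%.

18.80%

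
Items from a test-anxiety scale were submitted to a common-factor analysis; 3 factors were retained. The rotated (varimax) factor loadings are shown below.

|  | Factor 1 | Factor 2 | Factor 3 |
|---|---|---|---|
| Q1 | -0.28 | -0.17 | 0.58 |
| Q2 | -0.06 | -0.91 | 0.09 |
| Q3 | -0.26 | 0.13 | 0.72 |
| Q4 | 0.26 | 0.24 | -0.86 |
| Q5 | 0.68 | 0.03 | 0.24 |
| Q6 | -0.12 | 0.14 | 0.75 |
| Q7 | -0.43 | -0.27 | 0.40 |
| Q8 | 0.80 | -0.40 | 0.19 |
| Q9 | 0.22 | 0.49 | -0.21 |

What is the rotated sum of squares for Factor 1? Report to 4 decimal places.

SS loadings for Factor 1 = (-0.28)² + (-0.06)² + (-0.26)² + 0.26² + 0.68² + (-0.12)² + (-0.43)² + 0.80² + 0.22² = 0.0784 + 0.0036 + 0.0676 + 0.0676 + 0.4624 + 0.0144 + 0.1849 + 0.6400 + 0.0484 = 1.5673

1.5673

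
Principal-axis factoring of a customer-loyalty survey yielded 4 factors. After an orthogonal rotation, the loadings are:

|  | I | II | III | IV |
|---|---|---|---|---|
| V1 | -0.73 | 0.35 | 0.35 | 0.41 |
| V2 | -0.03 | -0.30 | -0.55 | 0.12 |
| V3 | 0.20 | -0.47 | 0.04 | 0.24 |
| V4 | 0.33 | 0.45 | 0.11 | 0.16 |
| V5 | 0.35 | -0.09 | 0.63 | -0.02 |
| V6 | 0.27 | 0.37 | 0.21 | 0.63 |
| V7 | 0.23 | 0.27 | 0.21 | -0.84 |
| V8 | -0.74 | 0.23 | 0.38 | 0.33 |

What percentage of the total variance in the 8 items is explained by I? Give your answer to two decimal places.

SS loadings for I = (-0.73)² + (-0.03)² + 0.20² + 0.33² + 0.35² + 0.27² + 0.23² + (-0.74)² = 1.4786
With 8 standardized items, total variance = 8. Proportion = 1.4786/8 = 0.1848 → 18.48%.

18.48%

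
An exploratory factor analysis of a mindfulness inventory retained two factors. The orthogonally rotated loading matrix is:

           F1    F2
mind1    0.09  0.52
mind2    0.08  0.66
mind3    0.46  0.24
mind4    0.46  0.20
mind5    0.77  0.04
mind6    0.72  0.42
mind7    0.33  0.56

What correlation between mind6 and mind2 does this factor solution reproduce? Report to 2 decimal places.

0.33

r̂ = Σ λ_i·λ_j across factors = (0.72)(0.08) + (0.42)(0.66)
  = +0.0576 +0.2772 = 0.3348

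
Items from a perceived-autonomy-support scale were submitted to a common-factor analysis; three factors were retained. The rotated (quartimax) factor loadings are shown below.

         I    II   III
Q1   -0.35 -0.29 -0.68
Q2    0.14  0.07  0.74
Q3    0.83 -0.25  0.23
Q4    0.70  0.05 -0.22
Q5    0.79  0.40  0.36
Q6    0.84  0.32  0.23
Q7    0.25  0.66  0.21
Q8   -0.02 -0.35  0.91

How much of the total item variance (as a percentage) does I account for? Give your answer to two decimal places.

33.92%

SS loadings for I = (-0.35)² + 0.14² + 0.83² + 0.70² + 0.79² + 0.84² + 0.25² + (-0.02)² = 2.7136
With 8 standardized items, total variance = 8. Proportion = 2.7136/8 = 0.3392 → 33.92%.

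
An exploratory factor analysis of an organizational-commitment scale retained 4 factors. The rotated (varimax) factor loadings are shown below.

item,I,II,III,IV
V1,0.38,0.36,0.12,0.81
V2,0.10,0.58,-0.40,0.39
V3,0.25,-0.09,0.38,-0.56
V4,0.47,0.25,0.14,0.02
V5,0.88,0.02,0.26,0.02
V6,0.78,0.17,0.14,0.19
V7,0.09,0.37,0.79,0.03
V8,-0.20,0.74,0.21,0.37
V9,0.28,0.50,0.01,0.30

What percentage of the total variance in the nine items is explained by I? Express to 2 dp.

SS loadings for I = 0.38² + 0.10² + 0.25² + 0.47² + 0.88² + 0.78² + 0.09² + (-0.20)² + 0.28² = 1.9471
With 9 standardized items, total variance = 9. Proportion = 1.9471/9 = 0.2163 → 21.63%.

21.63%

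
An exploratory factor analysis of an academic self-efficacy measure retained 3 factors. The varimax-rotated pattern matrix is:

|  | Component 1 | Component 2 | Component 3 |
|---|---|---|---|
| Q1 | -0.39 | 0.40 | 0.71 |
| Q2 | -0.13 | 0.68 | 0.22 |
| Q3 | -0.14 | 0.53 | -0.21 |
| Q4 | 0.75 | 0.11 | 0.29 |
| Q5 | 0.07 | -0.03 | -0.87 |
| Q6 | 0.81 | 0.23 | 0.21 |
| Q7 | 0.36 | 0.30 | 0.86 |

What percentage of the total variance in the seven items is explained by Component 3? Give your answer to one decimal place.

SS loadings for Component 3 = 0.71² + 0.22² + (-0.21)² + 0.29² + (-0.87)² + 0.21² + 0.86² = 2.2213
With 7 standardized items, total variance = 7. Proportion = 2.2213/7 = 0.3173 → 31.73%.

31.7%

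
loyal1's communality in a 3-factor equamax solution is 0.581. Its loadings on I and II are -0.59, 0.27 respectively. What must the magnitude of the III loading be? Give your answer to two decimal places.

Under orthogonal rotation h² = Σλ², so λ_III² = h² − (0.4210) = 0.581 − 0.4210 = 0.1600.
|λ| = √0.1600 = 0.4000.

0.40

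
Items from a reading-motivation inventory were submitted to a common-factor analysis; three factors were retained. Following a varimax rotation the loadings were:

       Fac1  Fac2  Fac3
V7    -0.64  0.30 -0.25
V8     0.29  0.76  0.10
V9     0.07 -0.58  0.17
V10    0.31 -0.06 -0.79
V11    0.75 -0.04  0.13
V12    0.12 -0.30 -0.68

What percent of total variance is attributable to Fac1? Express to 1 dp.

19.5%

SS loadings for Fac1 = (-0.64)² + 0.29² + 0.07² + 0.31² + 0.75² + 0.12² = 1.1716
With 6 standardized items, total variance = 6. Proportion = 1.1716/6 = 0.1953 → 19.53%.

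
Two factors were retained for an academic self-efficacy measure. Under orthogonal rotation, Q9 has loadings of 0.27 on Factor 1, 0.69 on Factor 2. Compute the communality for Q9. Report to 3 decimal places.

0.549

h² = 0.27² + 0.69² = 0.0729 + 0.4761 = 0.5490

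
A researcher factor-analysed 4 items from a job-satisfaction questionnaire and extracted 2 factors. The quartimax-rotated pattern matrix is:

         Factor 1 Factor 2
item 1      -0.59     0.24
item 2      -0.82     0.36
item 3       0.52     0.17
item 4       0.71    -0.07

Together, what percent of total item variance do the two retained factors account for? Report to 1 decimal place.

SS loadings by factor: 1.7950, 0.2210; total = 2.0160.
Total variance with 4 standardized items is 4, so the solution explains 2.0160/4 = 0.5040 = 50.40%.

50.4%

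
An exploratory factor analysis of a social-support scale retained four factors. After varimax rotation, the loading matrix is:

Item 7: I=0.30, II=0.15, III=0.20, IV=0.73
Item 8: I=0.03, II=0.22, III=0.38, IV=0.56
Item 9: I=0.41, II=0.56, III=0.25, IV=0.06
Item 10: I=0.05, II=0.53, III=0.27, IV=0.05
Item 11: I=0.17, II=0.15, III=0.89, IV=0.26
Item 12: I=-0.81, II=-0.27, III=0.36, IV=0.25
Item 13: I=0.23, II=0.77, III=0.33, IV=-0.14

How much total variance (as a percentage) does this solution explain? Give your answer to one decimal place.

Communalities: 0.6854, 0.5073, 0.5478, 0.3588, 0.9111, 0.9211, 0.7743; Σh² = 4.7058.
Total variance with 7 standardized items is 7, so the solution explains 4.7058/7 = 0.6723 = 67.23%.

67.2%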